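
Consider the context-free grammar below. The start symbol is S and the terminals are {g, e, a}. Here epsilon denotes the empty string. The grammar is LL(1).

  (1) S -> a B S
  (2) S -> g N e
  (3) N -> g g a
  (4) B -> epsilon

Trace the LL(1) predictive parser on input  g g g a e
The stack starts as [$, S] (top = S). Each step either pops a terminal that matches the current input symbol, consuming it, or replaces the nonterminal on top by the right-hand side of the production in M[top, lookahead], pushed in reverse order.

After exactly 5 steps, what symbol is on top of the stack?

step 1: stack=$ S  input=g g g a e $  — expand S -> g N e
step 2: stack=$ e N g  input=g g g a e $  — match g
step 3: stack=$ e N  input=g g a e $  — expand N -> g g a
step 4: stack=$ e a g g  input=g g a e $  — match g
step 5: stack=$ e a g  input=g a e $  — match g
Stack after step 5: $ e a (top = a).

a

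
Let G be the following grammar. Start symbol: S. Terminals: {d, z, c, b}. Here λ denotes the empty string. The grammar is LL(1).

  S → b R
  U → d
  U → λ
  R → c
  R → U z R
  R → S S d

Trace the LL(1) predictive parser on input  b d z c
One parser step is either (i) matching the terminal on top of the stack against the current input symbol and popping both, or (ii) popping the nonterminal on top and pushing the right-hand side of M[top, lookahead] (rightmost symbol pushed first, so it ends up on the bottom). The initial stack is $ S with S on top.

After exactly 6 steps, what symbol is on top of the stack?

R

     Stack    Input      Action
  1  $ S      b d z c $  expand S → b R
  2  $ R b    b d z c $  match b
  3  $ R      d z c $    expand R → U z R
  4  $ R z U  d z c $    expand U → d
  5  $ R z d  d z c $    match d
  6  $ R z    z c $      match z
Stack after step 6: $ R (top = R).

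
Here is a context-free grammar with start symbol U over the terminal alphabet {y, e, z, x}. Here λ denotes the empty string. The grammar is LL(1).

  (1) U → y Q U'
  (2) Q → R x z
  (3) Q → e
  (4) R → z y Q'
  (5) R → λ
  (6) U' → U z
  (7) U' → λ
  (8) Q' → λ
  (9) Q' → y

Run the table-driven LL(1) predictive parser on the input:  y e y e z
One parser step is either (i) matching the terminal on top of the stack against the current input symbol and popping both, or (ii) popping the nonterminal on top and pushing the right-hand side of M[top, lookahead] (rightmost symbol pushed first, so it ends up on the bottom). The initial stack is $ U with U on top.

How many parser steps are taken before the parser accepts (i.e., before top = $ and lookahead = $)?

      Stack       Input        Action
   1  $ U         y e y e z $  expand U → y Q U'
   2  $ U' Q y    y e y e z $  match y
   3  $ U' Q      e y e z $    expand Q → e
   4  $ U' e      e y e z $    match e
   5  $ U'        y e z $      expand U' → U z
   6  $ z U       y e z $      expand U → y Q U'
   7  $ z U' Q y  y e z $      match y
   8  $ z U' Q    e z $        expand Q → e
   9  $ z U' e    e z $        match e
  10  $ z U'      z $          expand U' → λ
  11  $ z         z $          match z
Accept reached after 11 steps.

11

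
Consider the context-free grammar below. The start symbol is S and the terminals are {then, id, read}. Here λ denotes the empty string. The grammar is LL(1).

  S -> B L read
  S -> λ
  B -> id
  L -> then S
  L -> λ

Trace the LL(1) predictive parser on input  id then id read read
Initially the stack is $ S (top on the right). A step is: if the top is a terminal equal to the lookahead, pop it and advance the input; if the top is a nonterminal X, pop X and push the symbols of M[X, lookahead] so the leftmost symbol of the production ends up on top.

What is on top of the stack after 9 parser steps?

step 1: stack=$ S  input=id then id read read $  — expand S -> B L read
step 2: stack=$ read L B  input=id then id read read $  — expand B -> id
step 3: stack=$ read L id  input=id then id read read $  — match id
step 4: stack=$ read L  input=then id read read $  — expand L -> then S
step 5: stack=$ read S then  input=then id read read $  — match then
step 6: stack=$ read S  input=id read read $  — expand S -> B L read
step 7: stack=$ read read L B  input=id read read $  — expand B -> id
step 8: stack=$ read read L id  input=id read read $  — match id
step 9: stack=$ read read L  input=read read $  — expand L -> λ
Stack after step 9: $ read read (top = read).

read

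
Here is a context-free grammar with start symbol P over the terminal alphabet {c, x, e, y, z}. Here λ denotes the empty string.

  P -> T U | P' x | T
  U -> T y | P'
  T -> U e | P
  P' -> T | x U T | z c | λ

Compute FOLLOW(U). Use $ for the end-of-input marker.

{$, e, x, y, z}

FIRST(P): from P->T U we get {e, x, z}; from P->P' x we get {e, x, z}; from P->T we get {e, x, z}. So FIRST(P) = {e, x, z}.
FIRST(U): from U->T y we get {e, x, z}; from U->P' we get {λ, e, x, z}. So FIRST(U) = {λ, e, x, z}.
FIRST(T): from T->U e we get {e, x, z}; from T->P we get {e, x, z}. So FIRST(T) = {e, x, z}.
FIRST(P'): from P'->T we get {e, x, z}; from P'->x U T we get {x}; from P'->z c we get {z}; from P'->λ we get {λ}. So FIRST(P') = {λ, e, x, z}.
FOLLOW(P) includes $ since P is the start symbol.
FOLLOW(P): in T->P, the suffix after P is empty, so FOLLOW(P) ⊇ FOLLOW(T) = {$, e, x, y, z}. Thus FOLLOW(P) = {$, e, x, y, z}.
FOLLOW(U): in P->T U, the suffix after U is empty, so FOLLOW(U) ⊇ FOLLOW(P) = {$, e, x, y, z}; in T->U e, U is followed by e with FIRST {e}; in P'->x U T, U is followed by T with FIRST {e, x, z}. Thus FOLLOW(U) = {$, e, x, y, z}.
FOLLOW(P'): in P->P' x, P' is followed by x with FIRST {x}; in U->P', the suffix after P' is empty, so FOLLOW(P') ⊇ FOLLOW(U) = {$, e, x, y, z}. Thus FOLLOW(P') = {$, e, x, y, z}.
FOLLOW(T): in P->T U, T is followed by U with FIRST {λ, e, x, z}; in P->T U, the suffix after T is nullable, so FOLLOW(T) ⊇ FOLLOW(P) = {$, e, x, y, z}; in P->T, the suffix after T is empty, so FOLLOW(T) ⊇ FOLLOW(P) = {$, e, x, y, z}; in U->T y, T is followed by y with FIRST {y}; in P'->T, the suffix after T is empty, so FOLLOW(T) ⊇ FOLLOW(P') = {$, e, x, y, z}; in P'->x U T, the suffix after T is empty, so FOLLOW(T) ⊇ FOLLOW(P') = {$, e, x, y, z}. Thus FOLLOW(T) = {$, e, x, y, z}.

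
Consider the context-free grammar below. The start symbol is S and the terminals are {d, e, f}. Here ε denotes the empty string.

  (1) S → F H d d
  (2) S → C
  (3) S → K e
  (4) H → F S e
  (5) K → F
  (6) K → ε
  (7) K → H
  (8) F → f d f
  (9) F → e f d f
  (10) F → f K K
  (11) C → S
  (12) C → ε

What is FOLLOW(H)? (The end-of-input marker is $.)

FIRST(F): from F→f d f we get {f}; from F→e f d f we get {e}; from F→f K K we get {f}. So FIRST(F) = {e, f}.
FIRST(H): from H→F S e we get {e, f}. So FIRST(H) = {e, f}.
FIRST(K): from K→F we get {e, f}; from K→ε we get {ε}; from K→H we get {e, f}. So FIRST(K) = {ε, e, f}.
FIRST(S): from S→F H d d we get {e, f}; from S→C we get {ε, e, f}; from S→K e we get {e, f}. So FIRST(S) = {ε, e, f}.
FIRST(C): from C→S we get {ε, e, f}; from C→ε we get {ε}. So FIRST(C) = {ε, e, f}.
FOLLOW(S) includes $ since S is the start symbol.
FOLLOW(S): in H→F S e, S is followed by e with FIRST {e}; in C→S, the suffix after S is empty, so FOLLOW(S) ⊇ FOLLOW(C) = {$, e}. Thus FOLLOW(S) = {$, e}.
FOLLOW(C): in S→C, the suffix after C is empty, so FOLLOW(C) ⊇ FOLLOW(S) = {$, e}. Thus FOLLOW(C) = {$, e}.
FOLLOW(H): in S→F H d d, H is followed by d d with FIRST {d}; in K→H, the suffix after H is empty, so FOLLOW(H) ⊇ FOLLOW(K) = {e, f}. Thus FOLLOW(H) = {d, e, f}.
FOLLOW(K): in S→K e, K is followed by e with FIRST {e}; in F→f K K (occurrence 1), K is followed by K with FIRST {ε, e, f}; in F→f K K (occurrence 1), the suffix after K is nullable, so FOLLOW(K) ⊇ FOLLOW(F) = {e, f}; in F→f K K (occurrence 2), the suffix after K is empty, so FOLLOW(K) ⊇ FOLLOW(F) = {e, f}. Thus FOLLOW(K) = {e, f}.
FOLLOW(F): in S→F H d d, F is followed by H d d with FIRST {e, f}; in H→F S e, F is followed by S e with FIRST {e, f}; in K→F, the suffix after F is empty, so FOLLOW(F) ⊇ FOLLOW(K) = {e, f}. Thus FOLLOW(F) = {e, f}.

{d, e, f}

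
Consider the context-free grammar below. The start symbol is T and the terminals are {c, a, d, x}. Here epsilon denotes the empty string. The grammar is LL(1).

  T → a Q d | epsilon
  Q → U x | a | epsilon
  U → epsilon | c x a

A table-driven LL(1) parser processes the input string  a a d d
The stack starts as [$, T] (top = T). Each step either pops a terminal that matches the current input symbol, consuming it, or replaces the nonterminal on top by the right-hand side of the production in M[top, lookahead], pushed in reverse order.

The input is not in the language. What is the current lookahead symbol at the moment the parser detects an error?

d

step 1: stack=$ T  input=a a d d $  — expand T → a Q d
step 2: stack=$ d Q a  input=a a d d $  — match a
step 3: stack=$ d Q  input=a d d $  — expand Q → a
step 4: stack=$ d a  input=a d d $  — match a
step 5: stack=$ d  input=d d $  — match d
step 6: stack=$  input=d $  — error: stack empty but input remains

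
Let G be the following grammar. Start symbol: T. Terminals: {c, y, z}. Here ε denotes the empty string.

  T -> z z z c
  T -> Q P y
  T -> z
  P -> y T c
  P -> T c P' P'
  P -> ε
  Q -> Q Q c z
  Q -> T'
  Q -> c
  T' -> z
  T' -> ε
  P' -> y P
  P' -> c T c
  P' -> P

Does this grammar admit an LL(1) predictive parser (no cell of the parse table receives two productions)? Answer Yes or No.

FIRST(T) = {c, y, z}
FIRST(P) = {ε, c, y, z}
FIRST(Q) = {ε, c, z}
FIRST(T') = {ε, z}
FIRST(P') = {ε, c, y, z}
FOLLOW(T) = {$, c}
FOLLOW(P) = {c, y, z}
FOLLOW(Q) = {c, y, z}
FOLLOW(T') = {c, y, z}
FOLLOW(P') = {c, y, z}
Cell M[P, c] receives both P -> T c P' P' and P -> ε — the grammar is not LL(1).

No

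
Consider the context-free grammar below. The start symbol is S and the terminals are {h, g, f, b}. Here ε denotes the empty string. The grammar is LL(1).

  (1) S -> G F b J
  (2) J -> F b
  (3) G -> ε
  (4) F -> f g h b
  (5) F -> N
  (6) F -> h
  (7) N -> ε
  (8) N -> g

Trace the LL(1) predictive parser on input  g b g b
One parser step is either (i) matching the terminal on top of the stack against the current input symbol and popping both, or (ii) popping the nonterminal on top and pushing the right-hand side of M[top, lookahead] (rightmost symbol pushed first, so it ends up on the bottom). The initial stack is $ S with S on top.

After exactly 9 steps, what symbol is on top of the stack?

g

step 1: stack=$ S  input=g b g b $  — expand S -> G F b J
step 2: stack=$ J b F G  input=g b g b $  — expand G -> ε
step 3: stack=$ J b F  input=g b g b $  — expand F -> N
step 4: stack=$ J b N  input=g b g b $  — expand N -> g
step 5: stack=$ J b g  input=g b g b $  — match g
step 6: stack=$ J b  input=b g b $  — match b
step 7: stack=$ J  input=g b $  — expand J -> F b
step 8: stack=$ b F  input=g b $  — expand F -> N
step 9: stack=$ b N  input=g b $  — expand N -> g
Stack after step 9: $ b g (top = g).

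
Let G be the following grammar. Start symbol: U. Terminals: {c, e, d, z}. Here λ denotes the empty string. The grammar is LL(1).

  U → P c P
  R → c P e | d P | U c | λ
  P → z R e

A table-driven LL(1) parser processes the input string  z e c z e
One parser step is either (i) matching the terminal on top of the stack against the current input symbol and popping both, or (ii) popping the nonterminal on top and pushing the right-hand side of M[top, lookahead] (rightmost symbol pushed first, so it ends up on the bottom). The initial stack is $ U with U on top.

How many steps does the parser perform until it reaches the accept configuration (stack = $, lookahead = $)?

      Stack        Input        Action
   1  $ U          z e c z e $  expand U → P c P
   2  $ P c P      z e c z e $  expand P → z R e
   3  $ P c e R z  z e c z e $  match z
   4  $ P c e R    e c z e $    expand R → λ
   5  $ P c e      e c z e $    match e
   6  $ P c        c z e $      match c
   7  $ P          z e $        expand P → z R e
   8  $ e R z      z e $        match z
   9  $ e R        e $          expand R → λ
  10  $ e          e $          match e
Accept reached after 10 steps.

10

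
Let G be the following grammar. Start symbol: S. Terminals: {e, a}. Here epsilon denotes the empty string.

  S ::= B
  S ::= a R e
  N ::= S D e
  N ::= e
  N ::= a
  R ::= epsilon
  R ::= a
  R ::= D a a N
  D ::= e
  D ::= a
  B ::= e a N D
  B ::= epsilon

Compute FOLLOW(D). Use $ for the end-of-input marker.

FIRST(D): from D::=e we get {e}; from D::=a we get {a}. So FIRST(D) = {a, e}.
FIRST(B): from B::=e a N D we get {e}; from B::=epsilon we get {epsilon}. So FIRST(B) = {epsilon, e}.
FIRST(S): from S::=B we get {epsilon, e}; from S::=a R e we get {a}. So FIRST(S) = {epsilon, a, e}.
FIRST(R): from R::=epsilon we get {epsilon}; from R::=a we get {a}; from R::=D a a N we get {a, e}. So FIRST(R) = {epsilon, a, e}.
FIRST(N): from N::=S D e we get {a, e}; from N::=e we get {e}; from N::=a we get {a}. So FIRST(N) = {a, e}.
FOLLOW(S) includes $ since S is the start symbol.
FOLLOW(S): in N::=S D e, S is followed by D e with FIRST {a, e}. Thus FOLLOW(S) = {$, a, e}.
FOLLOW(R): in S::=a R e, R is followed by e with FIRST {e}. Thus FOLLOW(R) = {e}.
FOLLOW(N): in R::=D a a N, the suffix after N is empty, so FOLLOW(N) ⊇ FOLLOW(R) = {e}; in B::=e a N D, N is followed by D with FIRST {a, e}. Thus FOLLOW(N) = {a, e}.
FOLLOW(B): in S::=B, the suffix after B is empty, so FOLLOW(B) ⊇ FOLLOW(S) = {$, a, e}. Thus FOLLOW(B) = {$, a, e}.
FOLLOW(D): in N::=S D e, D is followed by e with FIRST {e}; in R::=D a a N, D is followed by a a N with FIRST {a}; in B::=e a N D, the suffix after D is empty, so FOLLOW(D) ⊇ FOLLOW(B) = {$, a, e}. Thus FOLLOW(D) = {$, a, e}.

{$, a, e}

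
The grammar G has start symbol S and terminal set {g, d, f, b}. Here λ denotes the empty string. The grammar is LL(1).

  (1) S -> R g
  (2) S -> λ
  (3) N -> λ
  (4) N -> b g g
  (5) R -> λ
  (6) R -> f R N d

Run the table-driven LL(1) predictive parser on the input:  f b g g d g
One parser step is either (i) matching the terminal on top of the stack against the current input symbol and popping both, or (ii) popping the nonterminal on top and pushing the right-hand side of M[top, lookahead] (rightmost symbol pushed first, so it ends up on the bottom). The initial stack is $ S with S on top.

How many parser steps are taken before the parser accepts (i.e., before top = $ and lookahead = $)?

10

      Stack        Input          Action
   1  $ S          f b g g d g $  expand S -> R g
   2  $ g R        f b g g d g $  expand R -> f R N d
   3  $ g d N R f  f b g g d g $  match f
   4  $ g d N R    b g g d g $    expand R -> λ
   5  $ g d N      b g g d g $    expand N -> b g g
   6  $ g d g g b  b g g d g $    match b
   7  $ g d g g    g g d g $      match g
   8  $ g d g      g d g $        match g
   9  $ g d        d g $          match d
  10  $ g          g $            match g
Accept reached after 10 steps.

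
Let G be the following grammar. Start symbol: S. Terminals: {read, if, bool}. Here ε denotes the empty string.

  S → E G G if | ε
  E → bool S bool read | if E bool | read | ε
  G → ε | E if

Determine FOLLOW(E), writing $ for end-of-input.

FIRST(E): from E→bool S bool read we get {bool}; from E→if E bool we get {if}; from E→read we get {read}; from E→ε we get {ε}. So FIRST(E) = {ε, bool, if, read}.
FIRST(G): from G→ε we get {ε}; from G→E if we get {bool, if, read}. So FIRST(G) = {ε, bool, if, read}.
FIRST(S): from S→E G G if we get {bool, if, read}; from S→ε we get {ε}. So FIRST(S) = {ε, bool, if, read}.
FOLLOW(S) includes $ since S is the start symbol.
FOLLOW(S): in E→bool S bool read, S is followed by bool read with FIRST {bool}. Thus FOLLOW(S) = {$, bool}.
FOLLOW(E): in S→E G G if, E is followed by G G if with FIRST {bool, if, read}; in E→if E bool, E is followed by bool with FIRST {bool}; in G→E if, E is followed by if with FIRST {if}. Thus FOLLOW(E) = {bool, if, read}.
FOLLOW(G): in S→E G G if (occurrence 1), G is followed by G if with FIRST {bool, if, read}; in S→E G G if (occurrence 2), G is followed by if with FIRST {if}. Thus FOLLOW(G) = {bool, if, read}.

{bool, if, read}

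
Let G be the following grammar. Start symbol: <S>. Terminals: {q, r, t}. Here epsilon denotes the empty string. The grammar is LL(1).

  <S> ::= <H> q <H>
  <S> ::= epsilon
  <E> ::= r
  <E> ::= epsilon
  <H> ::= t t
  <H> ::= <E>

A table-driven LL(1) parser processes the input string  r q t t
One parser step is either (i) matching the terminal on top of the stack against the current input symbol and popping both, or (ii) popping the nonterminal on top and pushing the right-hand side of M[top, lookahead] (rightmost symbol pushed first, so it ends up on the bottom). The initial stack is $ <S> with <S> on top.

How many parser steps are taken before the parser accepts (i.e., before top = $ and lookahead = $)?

8

step 1: stack=$ <S>  input=r q t t $  — expand <S> ::= <H> q <H>
step 2: stack=$ <H> q <H>  input=r q t t $  — expand <H> ::= <E>
step 3: stack=$ <H> q <E>  input=r q t t $  — expand <E> ::= r
step 4: stack=$ <H> q r  input=r q t t $  — match r
step 5: stack=$ <H> q  input=q t t $  — match q
step 6: stack=$ <H>  input=t t $  — expand <H> ::= t t
step 7: stack=$ t t  input=t t $  — match t
step 8: stack=$ t  input=t $  — match t
Accept reached after 8 steps.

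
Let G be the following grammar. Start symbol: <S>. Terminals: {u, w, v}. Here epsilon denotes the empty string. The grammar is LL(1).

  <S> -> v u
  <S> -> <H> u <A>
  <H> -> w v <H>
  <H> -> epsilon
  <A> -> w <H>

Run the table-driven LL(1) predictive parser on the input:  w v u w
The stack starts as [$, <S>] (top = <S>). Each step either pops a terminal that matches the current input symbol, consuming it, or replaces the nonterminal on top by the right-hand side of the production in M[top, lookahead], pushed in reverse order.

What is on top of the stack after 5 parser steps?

u

     Stack            Input      Action
  1  $ <S>            w v u w $  expand <S> -> <H> u <A>
  2  $ <A> u <H>      w v u w $  expand <H> -> w v <H>
  3  $ <A> u <H> v w  w v u w $  match w
  4  $ <A> u <H> v    v u w $    match v
  5  $ <A> u <H>      u w $      expand <H> -> epsilon
Stack after step 5: $ <A> u (top = u).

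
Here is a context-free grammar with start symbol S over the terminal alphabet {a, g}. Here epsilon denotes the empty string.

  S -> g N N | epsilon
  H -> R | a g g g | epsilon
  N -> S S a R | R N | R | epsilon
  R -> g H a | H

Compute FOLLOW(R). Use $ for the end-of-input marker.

{$, a, g}

FIRST(S): from S->g N N we get {g}; from S->epsilon we get {epsilon}. So FIRST(S) = {epsilon, g}.
FIRST(H): from H->R we get {epsilon, a, g}; from H->a g g g we get {a}; from H->epsilon we get {epsilon}. So FIRST(H) = {epsilon, a, g}.
FIRST(R): from R->g H a we get {g}; from R->H we get {epsilon, a, g}. So FIRST(R) = {epsilon, a, g}.
FIRST(N): from N->S S a R we get {a, g}; from N->R N we get {epsilon, a, g}; from N->R we get {epsilon, a, g}; from N->epsilon we get {epsilon}. So FIRST(N) = {epsilon, a, g}.
FOLLOW(S) includes $ since S is the start symbol.
FOLLOW(S): in N->S S a R (occurrence 1), S is followed by S a R with FIRST {a, g}; in N->S S a R (occurrence 2), S is followed by a R with FIRST {a}. Thus FOLLOW(S) = {$, a, g}.
FOLLOW(N): in S->g N N (occurrence 1), N is followed by N with FIRST {epsilon, a, g}; in S->g N N (occurrence 1), the suffix after N is nullable, so FOLLOW(N) ⊇ FOLLOW(S) = {$, a, g}; in S->g N N (occurrence 2), the suffix after N is empty, so FOLLOW(N) ⊇ FOLLOW(S) = {$, a, g}; in N->R N, the suffix after N is empty (adds nothing new). Thus FOLLOW(N) = {$, a, g}.
FOLLOW(H): in R->g H a, H is followed by a with FIRST {a}; in R->H, the suffix after H is empty, so FOLLOW(H) ⊇ FOLLOW(R) = {$, a, g}. Thus FOLLOW(H) = {$, a, g}.
FOLLOW(R): in H->R, the suffix after R is empty, so FOLLOW(R) ⊇ FOLLOW(H) = {$, a, g}; in N->S S a R, the suffix after R is empty, so FOLLOW(R) ⊇ FOLLOW(N) = {$, a, g}; in N->R N, R is followed by N with FIRST {epsilon, a, g}; in N->R N, the suffix after R is nullable, so FOLLOW(R) ⊇ FOLLOW(N) = {$, a, g}; in N->R, the suffix after R is empty, so FOLLOW(R) ⊇ FOLLOW(N) = {$, a, g}. Thus FOLLOW(R) = {$, a, g}.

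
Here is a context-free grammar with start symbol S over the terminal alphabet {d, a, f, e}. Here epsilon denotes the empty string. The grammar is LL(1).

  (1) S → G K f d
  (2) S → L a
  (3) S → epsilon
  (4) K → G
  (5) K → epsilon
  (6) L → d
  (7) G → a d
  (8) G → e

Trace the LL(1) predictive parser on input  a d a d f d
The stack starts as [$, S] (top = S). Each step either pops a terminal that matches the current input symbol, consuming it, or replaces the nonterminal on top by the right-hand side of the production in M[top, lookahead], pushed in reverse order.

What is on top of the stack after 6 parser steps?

     Stack        Input          Action
  1  $ S          a d a d f d $  expand S → G K f d
  2  $ d f K G    a d a d f d $  expand G → a d
  3  $ d f K d a  a d a d f d $  match a
  4  $ d f K d    d a d f d $    match d
  5  $ d f K      a d f d $      expand K → G
  6  $ d f G      a d f d $      expand G → a d
Stack after step 6: $ d f d a (top = a).

a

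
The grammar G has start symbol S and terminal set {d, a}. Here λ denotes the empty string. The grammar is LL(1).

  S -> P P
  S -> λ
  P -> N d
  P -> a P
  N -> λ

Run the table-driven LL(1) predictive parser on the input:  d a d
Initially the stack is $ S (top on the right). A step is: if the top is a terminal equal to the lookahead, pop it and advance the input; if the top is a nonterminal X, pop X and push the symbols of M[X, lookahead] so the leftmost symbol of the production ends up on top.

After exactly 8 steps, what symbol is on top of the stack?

d

     Stack    Input    Action
  1  $ S      d a d $  expand S -> P P
  2  $ P P    d a d $  expand P -> N d
  3  $ P d N  d a d $  expand N -> λ
  4  $ P d    d a d $  match d
  5  $ P      a d $    expand P -> a P
  6  $ P a    a d $    match a
  7  $ P      d $      expand P -> N d
  8  $ d N    d $      expand N -> λ
Stack after step 8: $ d (top = d).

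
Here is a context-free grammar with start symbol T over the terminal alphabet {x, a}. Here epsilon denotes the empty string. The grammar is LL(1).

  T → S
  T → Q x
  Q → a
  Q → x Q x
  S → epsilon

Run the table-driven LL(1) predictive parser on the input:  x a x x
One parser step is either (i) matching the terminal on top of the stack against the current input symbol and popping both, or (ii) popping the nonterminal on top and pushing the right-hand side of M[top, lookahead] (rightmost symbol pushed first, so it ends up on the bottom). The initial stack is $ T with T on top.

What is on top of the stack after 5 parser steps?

step 1: stack=$ T  input=x a x x $  — expand T → Q x
step 2: stack=$ x Q  input=x a x x $  — expand Q → x Q x
step 3: stack=$ x x Q x  input=x a x x $  — match x
step 4: stack=$ x x Q  input=a x x $  — expand Q → a
step 5: stack=$ x x a  input=a x x $  — match a
Stack after step 5: $ x x (top = x).

x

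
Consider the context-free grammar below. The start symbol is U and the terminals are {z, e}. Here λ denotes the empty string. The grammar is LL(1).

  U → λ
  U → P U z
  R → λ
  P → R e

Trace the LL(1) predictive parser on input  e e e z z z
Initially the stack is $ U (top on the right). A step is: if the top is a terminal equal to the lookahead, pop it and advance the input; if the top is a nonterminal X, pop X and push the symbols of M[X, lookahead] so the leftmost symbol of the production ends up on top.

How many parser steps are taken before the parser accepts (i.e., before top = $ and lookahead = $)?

step 1: stack=$ U  input=e e e z z z $  — expand U → P U z
step 2: stack=$ z U P  input=e e e z z z $  — expand P → R e
step 3: stack=$ z U e R  input=e e e z z z $  — expand R → λ
step 4: stack=$ z U e  input=e e e z z z $  — match e
step 5: stack=$ z U  input=e e z z z $  — expand U → P U z
step 6: stack=$ z z U P  input=e e z z z $  — expand P → R e
step 7: stack=$ z z U e R  input=e e z z z $  — expand R → λ
step 8: stack=$ z z U e  input=e e z z z $  — match e
step 9: stack=$ z z U  input=e z z z $  — expand U → P U z
step 10: stack=$ z z z U P  input=e z z z $  — expand P → R e
step 11: stack=$ z z z U e R  input=e z z z $  — expand R → λ
step 12: stack=$ z z z U e  input=e z z z $  — match e
step 13: stack=$ z z z U  input=z z z $  — expand U → λ
step 14: stack=$ z z z  input=z z z $  — match z
step 15: stack=$ z z  input=z z $  — match z
step 16: stack=$ z  input=z $  — match z
Accept reached after 16 steps.

16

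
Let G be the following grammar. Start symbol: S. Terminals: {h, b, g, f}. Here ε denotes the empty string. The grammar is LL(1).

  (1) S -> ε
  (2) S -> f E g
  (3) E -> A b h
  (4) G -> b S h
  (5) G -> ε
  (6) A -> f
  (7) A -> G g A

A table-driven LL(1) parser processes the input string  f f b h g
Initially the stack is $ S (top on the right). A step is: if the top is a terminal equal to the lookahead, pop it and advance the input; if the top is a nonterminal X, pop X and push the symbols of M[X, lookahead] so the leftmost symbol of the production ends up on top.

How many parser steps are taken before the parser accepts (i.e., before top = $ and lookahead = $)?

8

     Stack      Input        Action
  1  $ S        f f b h g $  expand S -> f E g
  2  $ g E f    f f b h g $  match f
  3  $ g E      f b h g $    expand E -> A b h
  4  $ g h b A  f b h g $    expand A -> f
  5  $ g h b f  f b h g $    match f
  6  $ g h b    b h g $      match b
  7  $ g h      h g $        match h
  8  $ g        g $          match g
Accept reached after 8 steps.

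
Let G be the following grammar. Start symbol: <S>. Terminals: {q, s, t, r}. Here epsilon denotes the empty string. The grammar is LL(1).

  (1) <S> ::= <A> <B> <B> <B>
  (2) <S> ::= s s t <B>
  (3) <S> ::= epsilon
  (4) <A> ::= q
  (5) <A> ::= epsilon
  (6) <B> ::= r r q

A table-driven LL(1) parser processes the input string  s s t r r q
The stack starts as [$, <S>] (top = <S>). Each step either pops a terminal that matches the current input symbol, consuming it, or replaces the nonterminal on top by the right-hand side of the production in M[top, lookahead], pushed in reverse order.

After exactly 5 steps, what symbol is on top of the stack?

r

step 1: stack=$ <S>  input=s s t r r q $  — expand <S> ::= s s t <B>
step 2: stack=$ <B> t s s  input=s s t r r q $  — match s
step 3: stack=$ <B> t s  input=s t r r q $  — match s
step 4: stack=$ <B> t  input=t r r q $  — match t
step 5: stack=$ <B>  input=r r q $  — expand <B> ::= r r q
Stack after step 5: $ q r r (top = r).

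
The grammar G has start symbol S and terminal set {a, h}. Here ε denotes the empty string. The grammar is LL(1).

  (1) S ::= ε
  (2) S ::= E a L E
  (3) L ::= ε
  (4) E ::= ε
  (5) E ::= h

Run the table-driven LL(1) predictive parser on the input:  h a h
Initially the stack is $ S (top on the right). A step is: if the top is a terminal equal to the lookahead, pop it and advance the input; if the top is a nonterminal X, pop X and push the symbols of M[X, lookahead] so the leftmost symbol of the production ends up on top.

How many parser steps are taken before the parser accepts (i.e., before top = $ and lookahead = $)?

7

step 1: stack=$ S  input=h a h $  — expand S ::= E a L E
step 2: stack=$ E L a E  input=h a h $  — expand E ::= h
step 3: stack=$ E L a h  input=h a h $  — match h
step 4: stack=$ E L a  input=a h $  — match a
step 5: stack=$ E L  input=h $  — expand L ::= ε
step 6: stack=$ E  input=h $  — expand E ::= h
step 7: stack=$ h  input=h $  — match h
Accept reached after 7 steps.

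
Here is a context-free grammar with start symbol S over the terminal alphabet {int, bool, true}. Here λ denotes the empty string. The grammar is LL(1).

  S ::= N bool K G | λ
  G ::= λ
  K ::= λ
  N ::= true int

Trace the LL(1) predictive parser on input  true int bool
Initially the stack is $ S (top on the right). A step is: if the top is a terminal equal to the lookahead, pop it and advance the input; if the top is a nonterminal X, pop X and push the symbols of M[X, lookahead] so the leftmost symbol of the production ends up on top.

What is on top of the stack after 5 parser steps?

K

     Stack                Input            Action
  1  $ S                  true int bool $  expand S ::= N bool K G
  2  $ G K bool N         true int bool $  expand N ::= true int
  3  $ G K bool int true  true int bool $  match true
  4  $ G K bool int       int bool $       match int
  5  $ G K bool           bool $           match bool
Stack after step 5: $ G K (top = K).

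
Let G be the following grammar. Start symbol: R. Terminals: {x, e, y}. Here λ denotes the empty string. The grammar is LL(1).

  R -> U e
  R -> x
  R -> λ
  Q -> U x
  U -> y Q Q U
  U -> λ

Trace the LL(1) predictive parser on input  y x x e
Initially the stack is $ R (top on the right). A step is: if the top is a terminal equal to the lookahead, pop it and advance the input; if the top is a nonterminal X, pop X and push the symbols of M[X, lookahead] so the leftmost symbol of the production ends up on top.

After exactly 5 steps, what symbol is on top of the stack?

step 1: stack=$ R  input=y x x e $  — expand R -> U e
step 2: stack=$ e U  input=y x x e $  — expand U -> y Q Q U
step 3: stack=$ e U Q Q y  input=y x x e $  — match y
step 4: stack=$ e U Q Q  input=x x e $  — expand Q -> U x
step 5: stack=$ e U Q x U  input=x x e $  — expand U -> λ
Stack after step 5: $ e U Q x (top = x).

x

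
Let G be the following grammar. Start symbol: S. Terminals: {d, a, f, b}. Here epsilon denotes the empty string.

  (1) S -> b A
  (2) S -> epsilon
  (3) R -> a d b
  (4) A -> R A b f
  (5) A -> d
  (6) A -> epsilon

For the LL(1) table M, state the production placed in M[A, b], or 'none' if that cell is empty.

A -> epsilon

FIRST(S): from S->b A we get {b}; from S->epsilon we get {epsilon}. So FIRST(S) = {epsilon, b}.
FIRST(R): from R->a d b we get {a}. So FIRST(R) = {a}.
FIRST(A): from A->R A b f we get {a}; from A->d we get {d}; from A->epsilon we get {epsilon}. So FIRST(A) = {epsilon, a, d}.
FOLLOW(S) includes $ since S is the start symbol.
FOLLOW(S): S appears on no right-hand side. Thus FOLLOW(S) = {$}.
FOLLOW(A): in S->b A, the suffix after A is empty, so FOLLOW(A) ⊇ FOLLOW(S) = {$}; in A->R A b f, A is followed by b f with FIRST {b}. Thus FOLLOW(A) = {$, b}.
For A -> R A b f: FIRST(R A b f) = {a}, so it goes in M[A, t] for t ∈ {a}.
For A -> d: FIRST(d) = {d}, so it goes in M[A, t] for t ∈ {d}.
For A -> epsilon: FIRST(epsilon) = {epsilon}, so it goes in M[A, t] for t ∈ {}; since epsilon ∈ FIRST, also for every t ∈ FOLLOW(A) = {$, b}.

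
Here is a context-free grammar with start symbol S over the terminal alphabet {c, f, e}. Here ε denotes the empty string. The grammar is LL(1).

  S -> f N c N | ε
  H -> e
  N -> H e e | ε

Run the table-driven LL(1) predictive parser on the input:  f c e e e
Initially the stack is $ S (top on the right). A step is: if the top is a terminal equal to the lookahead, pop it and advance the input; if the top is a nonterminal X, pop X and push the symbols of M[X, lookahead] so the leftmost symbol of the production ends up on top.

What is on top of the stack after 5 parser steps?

     Stack      Input        Action
  1  $ S        f c e e e $  expand S -> f N c N
  2  $ N c N f  f c e e e $  match f
  3  $ N c N    c e e e $    expand N -> ε
  4  $ N c      c e e e $    match c
  5  $ N        e e e $      expand N -> H e e
Stack after step 5: $ e e H (top = H).

H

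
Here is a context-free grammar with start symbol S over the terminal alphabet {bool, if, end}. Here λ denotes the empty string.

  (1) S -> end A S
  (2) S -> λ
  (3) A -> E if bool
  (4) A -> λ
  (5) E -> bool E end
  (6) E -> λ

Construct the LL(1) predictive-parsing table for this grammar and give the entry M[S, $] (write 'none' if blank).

S -> λ

FIRST(S): from S->end A S we get {end}; from S->λ we get {λ}. So FIRST(S) = {λ, end}.
FIRST(E): from E->bool E end we get {bool}; from E->λ we get {λ}. So FIRST(E) = {λ, bool}.
FIRST(A): from A->E if bool we get {bool, if}; from A->λ we get {λ}. So FIRST(A) = {λ, bool, if}.
FOLLOW(S) includes $ since S is the start symbol.
FOLLOW(S): in S->end A S, the suffix after S is empty (adds nothing new). Thus FOLLOW(S) = {$}.
For S -> end A S: FIRST(end A S) = {end}, so it goes in M[S, t] for t ∈ {end}.
For S -> λ: FIRST(λ) = {λ}, so it goes in M[S, t] for t ∈ {}; since λ ∈ FIRST, also for every t ∈ FOLLOW(S) = {$}.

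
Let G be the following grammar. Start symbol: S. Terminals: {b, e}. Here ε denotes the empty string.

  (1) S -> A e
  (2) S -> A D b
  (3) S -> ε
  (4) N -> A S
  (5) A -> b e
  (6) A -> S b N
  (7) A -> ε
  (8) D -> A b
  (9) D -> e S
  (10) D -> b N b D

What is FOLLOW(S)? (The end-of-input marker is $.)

FIRST(S) = {ε, b, e}  (via A e, A D b)
FIRST(A) = {ε, b, e}  (via S b N)
FIRST(N) = {ε, b, e}  (via A S)
FIRST(D) = {b, e}  (via A b)
FOLLOW(S) includes $ since S is the start symbol.
FOLLOW(D): in S->A D b, D is followed by b with FIRST {b}; in D->b N b D, the suffix after D is empty (adds nothing new). Thus FOLLOW(D) = {b}.
FOLLOW(S): in N->A S, the suffix after S is empty, so FOLLOW(S) ⊇ FOLLOW(N) = {b, e}; in A->S b N, S is followed by b N with FIRST {b}; in D->e S, the suffix after S is empty, so FOLLOW(S) ⊇ FOLLOW(D) = {b}. Thus FOLLOW(S) = {$, b, e}.
FOLLOW(N): in A->S b N, the suffix after N is empty, so FOLLOW(N) ⊇ FOLLOW(A) = {b, e}; in D->b N b D, N is followed by b D with FIRST {b}. Thus FOLLOW(N) = {b, e}.
FOLLOW(A): in S->A e, A is followed by e with FIRST {e}; in S->A D b, A is followed by D b with FIRST {b, e}; in N->A S, A is followed by S with FIRST {ε, b, e}; in N->A S, the suffix after A is nullable, so FOLLOW(A) ⊇ FOLLOW(N) = {b, e}; in D->A b, A is followed by b with FIRST {b}. Thus FOLLOW(A) = {b, e}.

{$, b, e}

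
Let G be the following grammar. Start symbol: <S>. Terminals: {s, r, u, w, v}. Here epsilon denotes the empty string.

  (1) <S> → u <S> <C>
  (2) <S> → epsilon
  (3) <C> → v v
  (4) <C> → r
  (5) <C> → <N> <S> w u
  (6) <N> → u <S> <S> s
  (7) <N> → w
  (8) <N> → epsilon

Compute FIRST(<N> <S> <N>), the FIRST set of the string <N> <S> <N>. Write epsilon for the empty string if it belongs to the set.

{epsilon, u, w}

FIRST(<S>): from <S>→u <S> <C> we get {u}; from <S>→epsilon we get {epsilon}. So FIRST(<S>) = {epsilon, u}.
FIRST(<N>): from <N>→u <S> <S> s we get {u}; from <N>→w we get {w}; from <N>→epsilon we get {epsilon}. So FIRST(<N>) = {epsilon, u, w}.
FIRST(<C>): from <C>→v v we get {v}; from <C>→r we get {r}; from <C>→<N> <S> w u we get {u, w}. So FIRST(<C>) = {r, u, v, w}.
FIRST(<N> <S> <N>): take FIRST of each symbol in turn, carrying on past any symbol whose FIRST contains epsilon; result {epsilon, u, w}.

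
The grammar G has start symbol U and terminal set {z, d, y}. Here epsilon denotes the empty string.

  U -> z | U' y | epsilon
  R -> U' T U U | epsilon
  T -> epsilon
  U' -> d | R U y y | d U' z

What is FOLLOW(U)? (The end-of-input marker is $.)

FIRST(T): from T->epsilon we get {epsilon}. So FIRST(T) = {epsilon}.
FIRST(U): from U->z we get {z}; from U->U' y we get {d, y, z}; from U->epsilon we get {epsilon}. So FIRST(U) = {epsilon, d, y, z}.
FIRST(R): from R->U' T U U we get {d, y, z}; from R->epsilon we get {epsilon}. So FIRST(R) = {epsilon, d, y, z}.
FIRST(U'): from U'->d we get {d}; from U'->R U y y we get {d, y, z}; from U'->d U' z we get {d}. So FIRST(U') = {d, y, z}.
FOLLOW(U) includes $ since U is the start symbol.
FOLLOW(R): in U'->R U y y, R is followed by U y y with FIRST {d, y, z}. Thus FOLLOW(R) = {d, y, z}.
FOLLOW(U): in R->U' T U U (occurrence 1), U is followed by U with FIRST {epsilon, d, y, z}; in R->U' T U U (occurrence 1), the suffix after U is nullable, so FOLLOW(U) ⊇ FOLLOW(R) = {d, y, z}; in R->U' T U U (occurrence 2), the suffix after U is empty, so FOLLOW(U) ⊇ FOLLOW(R) = {d, y, z}; in U'->R U y y, U is followed by y y with FIRST {y}. Thus FOLLOW(U) = {$, d, y, z}.
FOLLOW(T): in R->U' T U U, T is followed by U U with FIRST {epsilon, d, y, z}; in R->U' T U U, the suffix after T is nullable, so FOLLOW(T) ⊇ FOLLOW(R) = {d, y, z}. Thus FOLLOW(T) = {d, y, z}.
FOLLOW(U'): in U->U' y, U' is followed by y with FIRST {y}; in R->U' T U U, U' is followed by T U U with FIRST {epsilon, d, y, z}; in R->U' T U U, the suffix after U' is nullable, so FOLLOW(U') ⊇ FOLLOW(R) = {d, y, z}; in U'->d U' z, U' is followed by z with FIRST {z}. Thus FOLLOW(U') = {d, y, z}.

{$, d, y, z}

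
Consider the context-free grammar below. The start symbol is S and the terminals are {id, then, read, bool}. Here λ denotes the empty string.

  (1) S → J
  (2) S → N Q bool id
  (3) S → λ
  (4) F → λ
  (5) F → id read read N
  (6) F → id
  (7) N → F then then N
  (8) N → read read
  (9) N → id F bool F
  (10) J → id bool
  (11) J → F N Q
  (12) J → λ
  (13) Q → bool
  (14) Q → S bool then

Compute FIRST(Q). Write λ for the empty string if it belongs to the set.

{bool, id, read, then}

FIRST(F): from F→λ we get {λ}; from F→id read read N we get {id}; from F→id we get {id}. So FIRST(F) = {λ, id}.
FIRST(N): from N→F then then N we get {id, then}; from N→read read we get {read}; from N→id F bool F we get {id}. So FIRST(N) = {id, read, then}.
FIRST(J): from J→id bool we get {id}; from J→F N Q we get {id, read, then}; from J→λ we get {λ}. So FIRST(J) = {λ, id, read, then}.
FIRST(S): from S→J we get {λ, id, read, then}; from S→N Q bool id we get {id, read, then}; from S→λ we get {λ}. So FIRST(S) = {λ, id, read, then}.
FIRST(Q): from Q→bool we get {bool}; from Q→S bool then we get {bool, id, read, then}. So FIRST(Q) = {bool, id, read, then}.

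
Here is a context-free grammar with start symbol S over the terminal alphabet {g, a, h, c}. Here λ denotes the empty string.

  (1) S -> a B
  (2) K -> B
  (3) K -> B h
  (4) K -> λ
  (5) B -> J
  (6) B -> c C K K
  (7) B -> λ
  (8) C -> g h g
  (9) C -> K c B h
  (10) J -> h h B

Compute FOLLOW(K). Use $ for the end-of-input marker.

FIRST(S): from S->a B we get {a}. So FIRST(S) = {a}.
FIRST(J): from J->h h B we get {h}. So FIRST(J) = {h}.
FIRST(B): from B->J we get {h}; from B->c C K K we get {c}; from B->λ we get {λ}. So FIRST(B) = {λ, c, h}.
FIRST(K): from K->B we get {λ, c, h}; from K->B h we get {c, h}; from K->λ we get {λ}. So FIRST(K) = {λ, c, h}.
FIRST(C): from C->g h g we get {g}; from C->K c B h we get {c, h}. So FIRST(C) = {c, g, h}.
FOLLOW(S) includes $ since S is the start symbol.
FOLLOW(S): S appears on no right-hand side. Thus FOLLOW(S) = {$}.
FOLLOW(K): in B->c C K K (occurrence 1), K is followed by K with FIRST {λ, c, h}; in B->c C K K (occurrence 1), the suffix after K is nullable, so FOLLOW(K) ⊇ FOLLOW(B) = {$, c, h}; in B->c C K K (occurrence 2), the suffix after K is empty, so FOLLOW(K) ⊇ FOLLOW(B) = {$, c, h}; in C->K c B h, K is followed by c B h with FIRST {c}. Thus FOLLOW(K) = {$, c, h}.
FOLLOW(B): in S->a B, the suffix after B is empty, so FOLLOW(B) ⊇ FOLLOW(S) = {$}; in K->B, the suffix after B is empty, so FOLLOW(B) ⊇ FOLLOW(K) = {$, c, h}; in K->B h, B is followed by h with FIRST {h}; in C->K c B h, B is followed by h with FIRST {h}; in J->h h B, the suffix after B is empty, so FOLLOW(B) ⊇ FOLLOW(J) = {$, c, h}. Thus FOLLOW(B) = {$, c, h}.
FOLLOW(C): in B->c C K K, C is followed by K K with FIRST {λ, c, h}; in B->c C K K, the suffix after C is nullable, so FOLLOW(C) ⊇ FOLLOW(B) = {$, c, h}. Thus FOLLOW(C) = {$, c, h}.
FOLLOW(J): in B->J, the suffix after J is empty, so FOLLOW(J) ⊇ FOLLOW(B) = {$, c, h}. Thus FOLLOW(J) = {$, c, h}.

{$, c, h}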